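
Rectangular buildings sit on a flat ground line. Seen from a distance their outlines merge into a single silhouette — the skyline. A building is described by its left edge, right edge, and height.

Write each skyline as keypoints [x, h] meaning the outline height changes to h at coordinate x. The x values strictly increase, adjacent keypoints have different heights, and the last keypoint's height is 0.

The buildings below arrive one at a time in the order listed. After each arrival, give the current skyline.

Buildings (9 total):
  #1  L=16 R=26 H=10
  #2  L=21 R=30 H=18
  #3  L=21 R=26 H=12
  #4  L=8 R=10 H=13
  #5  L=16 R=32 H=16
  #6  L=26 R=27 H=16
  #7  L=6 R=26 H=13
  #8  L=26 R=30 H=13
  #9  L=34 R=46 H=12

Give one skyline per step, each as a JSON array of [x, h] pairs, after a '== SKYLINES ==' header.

== SKYLINES ==
[[16,10],[26,0]]
[[16,10],[21,18],[30,0]]
[[16,10],[21,18],[30,0]]
[[8,13],[10,0],[16,10],[21,18],[30,0]]
[[8,13],[10,0],[16,16],[21,18],[30,16],[32,0]]
[[8,13],[10,0],[16,16],[21,18],[30,16],[32,0]]
[[6,13],[16,16],[21,18],[30,16],[32,0]]
[[6,13],[16,16],[21,18],[30,16],[32,0]]
[[6,13],[16,16],[21,18],[30,16],[32,0],[34,12],[46,0]]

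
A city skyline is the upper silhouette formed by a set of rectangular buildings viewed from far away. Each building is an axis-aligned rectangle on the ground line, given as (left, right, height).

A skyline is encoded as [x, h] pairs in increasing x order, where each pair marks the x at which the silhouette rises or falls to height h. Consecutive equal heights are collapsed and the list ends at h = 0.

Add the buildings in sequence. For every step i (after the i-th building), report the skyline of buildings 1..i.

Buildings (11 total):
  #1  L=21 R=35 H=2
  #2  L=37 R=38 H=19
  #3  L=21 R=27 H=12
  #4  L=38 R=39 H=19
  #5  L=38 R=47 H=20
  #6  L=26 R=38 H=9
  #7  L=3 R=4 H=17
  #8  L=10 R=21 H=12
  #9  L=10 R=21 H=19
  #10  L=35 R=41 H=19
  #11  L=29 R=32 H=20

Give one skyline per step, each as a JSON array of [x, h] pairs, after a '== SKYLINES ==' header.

== SKYLINES ==
[[21,2],[35,0]]
[[21,2],[35,0],[37,19],[38,0]]
[[21,12],[27,2],[35,0],[37,19],[38,0]]
[[21,12],[27,2],[35,0],[37,19],[39,0]]
[[21,12],[27,2],[35,0],[37,19],[38,20],[47,0]]
[[21,12],[27,9],[37,19],[38,20],[47,0]]
[[3,17],[4,0],[21,12],[27,9],[37,19],[38,20],[47,0]]
[[3,17],[4,0],[10,12],[27,9],[37,19],[38,20],[47,0]]
[[3,17],[4,0],[10,19],[21,12],[27,9],[37,19],[38,20],[47,0]]
[[3,17],[4,0],[10,19],[21,12],[27,9],[35,19],[38,20],[47,0]]
[[3,17],[4,0],[10,19],[21,12],[27,9],[29,20],[32,9],[35,19],[38,20],[47,0]]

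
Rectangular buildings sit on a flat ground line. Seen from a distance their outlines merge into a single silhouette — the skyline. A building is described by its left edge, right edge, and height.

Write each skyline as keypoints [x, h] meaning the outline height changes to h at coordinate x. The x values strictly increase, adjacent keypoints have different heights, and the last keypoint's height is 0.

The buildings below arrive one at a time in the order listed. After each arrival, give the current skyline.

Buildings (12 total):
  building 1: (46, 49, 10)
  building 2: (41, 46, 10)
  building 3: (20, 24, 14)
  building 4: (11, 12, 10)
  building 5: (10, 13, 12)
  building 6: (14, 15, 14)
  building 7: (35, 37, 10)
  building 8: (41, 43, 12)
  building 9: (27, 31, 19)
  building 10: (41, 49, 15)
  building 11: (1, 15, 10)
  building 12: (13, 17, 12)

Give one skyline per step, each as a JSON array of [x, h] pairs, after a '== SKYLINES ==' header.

== SKYLINES ==
[[46,10],[49,0]]
[[41,10],[49,0]]
[[20,14],[24,0],[41,10],[49,0]]
[[11,10],[12,0],[20,14],[24,0],[41,10],[49,0]]
[[10,12],[13,0],[20,14],[24,0],[41,10],[49,0]]
[[10,12],[13,0],[14,14],[15,0],[20,14],[24,0],[41,10],[49,0]]
[[10,12],[13,0],[14,14],[15,0],[20,14],[24,0],[35,10],[37,0],[41,10],[49,0]]
[[10,12],[13,0],[14,14],[15,0],[20,14],[24,0],[35,10],[37,0],[41,12],[43,10],[49,0]]
[[10,12],[13,0],[14,14],[15,0],[20,14],[24,0],[27,19],[31,0],[35,10],[37,0],[41,12],[43,10],[49,0]]
[[10,12],[13,0],[14,14],[15,0],[20,14],[24,0],[27,19],[31,0],[35,10],[37,0],[41,15],[49,0]]
[[1,10],[10,12],[13,10],[14,14],[15,0],[20,14],[24,0],[27,19],[31,0],[35,10],[37,0],[41,15],[49,0]]
[[1,10],[10,12],[14,14],[15,12],[17,0],[20,14],[24,0],[27,19],[31,0],[35,10],[37,0],[41,15],[49,0]]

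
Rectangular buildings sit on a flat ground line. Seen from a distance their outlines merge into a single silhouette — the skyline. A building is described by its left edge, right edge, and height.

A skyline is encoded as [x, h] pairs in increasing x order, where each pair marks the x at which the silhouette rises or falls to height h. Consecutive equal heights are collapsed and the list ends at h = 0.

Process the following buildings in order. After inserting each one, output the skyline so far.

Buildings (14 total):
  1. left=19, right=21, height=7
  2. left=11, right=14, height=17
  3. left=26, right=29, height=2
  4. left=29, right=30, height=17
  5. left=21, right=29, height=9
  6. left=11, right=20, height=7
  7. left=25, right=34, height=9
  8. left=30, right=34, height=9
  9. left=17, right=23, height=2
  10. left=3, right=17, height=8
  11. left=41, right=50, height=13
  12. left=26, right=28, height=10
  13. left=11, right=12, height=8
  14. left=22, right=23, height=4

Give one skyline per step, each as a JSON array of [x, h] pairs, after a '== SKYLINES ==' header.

== SKYLINES ==
[[19,7],[21,0]]
[[11,17],[14,0],[19,7],[21,0]]
[[11,17],[14,0],[19,7],[21,0],[26,2],[29,0]]
[[11,17],[14,0],[19,7],[21,0],[26,2],[29,17],[30,0]]
[[11,17],[14,0],[19,7],[21,9],[29,17],[30,0]]
[[11,17],[14,7],[21,9],[29,17],[30,0]]
[[11,17],[14,7],[21,9],[29,17],[30,9],[34,0]]
[[11,17],[14,7],[21,9],[29,17],[30,9],[34,0]]
[[11,17],[14,7],[21,9],[29,17],[30,9],[34,0]]
[[3,8],[11,17],[14,8],[17,7],[21,9],[29,17],[30,9],[34,0]]
[[3,8],[11,17],[14,8],[17,7],[21,9],[29,17],[30,9],[34,0],[41,13],[50,0]]
[[3,8],[11,17],[14,8],[17,7],[21,9],[26,10],[28,9],[29,17],[30,9],[34,0],[41,13],[50,0]]
[[3,8],[11,17],[14,8],[17,7],[21,9],[26,10],[28,9],[29,17],[30,9],[34,0],[41,13],[50,0]]
[[3,8],[11,17],[14,8],[17,7],[21,9],[26,10],[28,9],[29,17],[30,9],[34,0],[41,13],[50,0]]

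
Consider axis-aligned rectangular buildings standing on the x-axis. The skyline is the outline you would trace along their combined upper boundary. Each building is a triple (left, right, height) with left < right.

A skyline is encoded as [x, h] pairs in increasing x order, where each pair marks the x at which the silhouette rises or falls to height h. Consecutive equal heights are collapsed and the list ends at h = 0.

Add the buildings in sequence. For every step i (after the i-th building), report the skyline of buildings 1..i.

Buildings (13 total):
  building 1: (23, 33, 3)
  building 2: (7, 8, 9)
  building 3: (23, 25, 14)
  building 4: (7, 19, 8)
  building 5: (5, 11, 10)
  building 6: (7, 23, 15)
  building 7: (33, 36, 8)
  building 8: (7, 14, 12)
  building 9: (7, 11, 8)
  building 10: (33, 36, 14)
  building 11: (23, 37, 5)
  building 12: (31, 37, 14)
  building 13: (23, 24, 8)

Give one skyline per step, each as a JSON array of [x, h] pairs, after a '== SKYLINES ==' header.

== SKYLINES ==
[[23,3],[33,0]]
[[7,9],[8,0],[23,3],[33,0]]
[[7,9],[8,0],[23,14],[25,3],[33,0]]
[[7,9],[8,8],[19,0],[23,14],[25,3],[33,0]]
[[5,10],[11,8],[19,0],[23,14],[25,3],[33,0]]
[[5,10],[7,15],[23,14],[25,3],[33,0]]
[[5,10],[7,15],[23,14],[25,3],[33,8],[36,0]]
[[5,10],[7,15],[23,14],[25,3],[33,8],[36,0]]
[[5,10],[7,15],[23,14],[25,3],[33,8],[36,0]]
[[5,10],[7,15],[23,14],[25,3],[33,14],[36,0]]
[[5,10],[7,15],[23,14],[25,5],[33,14],[36,5],[37,0]]
[[5,10],[7,15],[23,14],[25,5],[31,14],[37,0]]
[[5,10],[7,15],[23,14],[25,5],[31,14],[37,0]]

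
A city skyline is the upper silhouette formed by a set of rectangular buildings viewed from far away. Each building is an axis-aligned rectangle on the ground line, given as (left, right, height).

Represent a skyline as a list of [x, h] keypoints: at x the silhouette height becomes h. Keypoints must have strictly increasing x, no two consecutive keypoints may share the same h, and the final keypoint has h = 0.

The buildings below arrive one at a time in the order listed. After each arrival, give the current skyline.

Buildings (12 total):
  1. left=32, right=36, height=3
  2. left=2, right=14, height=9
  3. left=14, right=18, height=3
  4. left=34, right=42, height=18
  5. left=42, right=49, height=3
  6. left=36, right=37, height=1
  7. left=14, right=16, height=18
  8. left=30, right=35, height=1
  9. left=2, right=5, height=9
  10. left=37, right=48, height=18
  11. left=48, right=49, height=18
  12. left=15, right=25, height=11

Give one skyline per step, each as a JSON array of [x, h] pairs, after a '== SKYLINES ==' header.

== SKYLINES ==
[[32,3],[36,0]]
[[2,9],[14,0],[32,3],[36,0]]
[[2,9],[14,3],[18,0],[32,3],[36,0]]
[[2,9],[14,3],[18,0],[32,3],[34,18],[42,0]]
[[2,9],[14,3],[18,0],[32,3],[34,18],[42,3],[49,0]]
[[2,9],[14,3],[18,0],[32,3],[34,18],[42,3],[49,0]]
[[2,9],[14,18],[16,3],[18,0],[32,3],[34,18],[42,3],[49,0]]
[[2,9],[14,18],[16,3],[18,0],[30,1],[32,3],[34,18],[42,3],[49,0]]
[[2,9],[14,18],[16,3],[18,0],[30,1],[32,3],[34,18],[42,3],[49,0]]
[[2,9],[14,18],[16,3],[18,0],[30,1],[32,3],[34,18],[48,3],[49,0]]
[[2,9],[14,18],[16,3],[18,0],[30,1],[32,3],[34,18],[49,0]]
[[2,9],[14,18],[16,11],[25,0],[30,1],[32,3],[34,18],[49,0]]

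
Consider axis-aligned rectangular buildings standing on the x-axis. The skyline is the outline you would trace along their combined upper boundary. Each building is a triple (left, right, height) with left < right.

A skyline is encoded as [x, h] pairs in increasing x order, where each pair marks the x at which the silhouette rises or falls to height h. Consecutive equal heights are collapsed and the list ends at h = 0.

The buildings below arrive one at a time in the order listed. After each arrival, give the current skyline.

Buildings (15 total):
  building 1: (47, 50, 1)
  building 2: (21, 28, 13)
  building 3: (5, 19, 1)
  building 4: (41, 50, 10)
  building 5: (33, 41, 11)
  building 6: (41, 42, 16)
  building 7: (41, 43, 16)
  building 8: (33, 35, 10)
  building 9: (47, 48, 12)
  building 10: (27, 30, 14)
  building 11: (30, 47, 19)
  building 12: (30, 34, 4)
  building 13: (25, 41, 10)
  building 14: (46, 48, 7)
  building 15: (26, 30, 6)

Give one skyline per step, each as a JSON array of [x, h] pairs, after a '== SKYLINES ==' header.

== SKYLINES ==
[[47,1],[50,0]]
[[21,13],[28,0],[47,1],[50,0]]
[[5,1],[19,0],[21,13],[28,0],[47,1],[50,0]]
[[5,1],[19,0],[21,13],[28,0],[41,10],[50,0]]
[[5,1],[19,0],[21,13],[28,0],[33,11],[41,10],[50,0]]
[[5,1],[19,0],[21,13],[28,0],[33,11],[41,16],[42,10],[50,0]]
[[5,1],[19,0],[21,13],[28,0],[33,11],[41,16],[43,10],[50,0]]
[[5,1],[19,0],[21,13],[28,0],[33,11],[41,16],[43,10],[50,0]]
[[5,1],[19,0],[21,13],[28,0],[33,11],[41,16],[43,10],[47,12],[48,10],[50,0]]
[[5,1],[19,0],[21,13],[27,14],[30,0],[33,11],[41,16],[43,10],[47,12],[48,10],[50,0]]
[[5,1],[19,0],[21,13],[27,14],[30,19],[47,12],[48,10],[50,0]]
[[5,1],[19,0],[21,13],[27,14],[30,19],[47,12],[48,10],[50,0]]
[[5,1],[19,0],[21,13],[27,14],[30,19],[47,12],[48,10],[50,0]]
[[5,1],[19,0],[21,13],[27,14],[30,19],[47,12],[48,10],[50,0]]
[[5,1],[19,0],[21,13],[27,14],[30,19],[47,12],[48,10],[50,0]]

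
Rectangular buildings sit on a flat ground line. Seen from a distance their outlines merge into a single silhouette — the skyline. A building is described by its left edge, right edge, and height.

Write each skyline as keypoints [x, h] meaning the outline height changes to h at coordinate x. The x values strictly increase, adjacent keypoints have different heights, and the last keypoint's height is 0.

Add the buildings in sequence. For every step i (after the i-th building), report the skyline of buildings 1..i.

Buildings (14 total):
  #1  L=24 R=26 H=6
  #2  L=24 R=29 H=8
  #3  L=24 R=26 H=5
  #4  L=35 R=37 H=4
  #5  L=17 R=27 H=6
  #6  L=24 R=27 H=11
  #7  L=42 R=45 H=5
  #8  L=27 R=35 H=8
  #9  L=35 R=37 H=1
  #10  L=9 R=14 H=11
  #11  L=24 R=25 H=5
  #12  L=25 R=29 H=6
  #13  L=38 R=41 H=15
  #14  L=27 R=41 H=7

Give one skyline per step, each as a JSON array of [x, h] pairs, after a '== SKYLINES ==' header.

== SKYLINES ==
[[24,6],[26,0]]
[[24,8],[29,0]]
[[24,8],[29,0]]
[[24,8],[29,0],[35,4],[37,0]]
[[17,6],[24,8],[29,0],[35,4],[37,0]]
[[17,6],[24,11],[27,8],[29,0],[35,4],[37,0]]
[[17,6],[24,11],[27,8],[29,0],[35,4],[37,0],[42,5],[45,0]]
[[17,6],[24,11],[27,8],[35,4],[37,0],[42,5],[45,0]]
[[17,6],[24,11],[27,8],[35,4],[37,0],[42,5],[45,0]]
[[9,11],[14,0],[17,6],[24,11],[27,8],[35,4],[37,0],[42,5],[45,0]]
[[9,11],[14,0],[17,6],[24,11],[27,8],[35,4],[37,0],[42,5],[45,0]]
[[9,11],[14,0],[17,6],[24,11],[27,8],[35,4],[37,0],[42,5],[45,0]]
[[9,11],[14,0],[17,6],[24,11],[27,8],[35,4],[37,0],[38,15],[41,0],[42,5],[45,0]]
[[9,11],[14,0],[17,6],[24,11],[27,8],[35,7],[38,15],[41,0],[42,5],[45,0]]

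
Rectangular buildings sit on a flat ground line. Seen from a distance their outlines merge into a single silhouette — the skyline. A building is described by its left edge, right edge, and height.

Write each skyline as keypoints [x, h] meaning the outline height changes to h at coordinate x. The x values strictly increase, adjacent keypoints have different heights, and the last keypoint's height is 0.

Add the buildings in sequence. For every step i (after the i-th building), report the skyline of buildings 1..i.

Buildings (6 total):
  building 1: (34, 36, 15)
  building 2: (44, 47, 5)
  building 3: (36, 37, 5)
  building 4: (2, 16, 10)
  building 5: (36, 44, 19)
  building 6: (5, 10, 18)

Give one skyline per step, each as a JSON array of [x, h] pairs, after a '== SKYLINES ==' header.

== SKYLINES ==
[[34,15],[36,0]]
[[34,15],[36,0],[44,5],[47,0]]
[[34,15],[36,5],[37,0],[44,5],[47,0]]
[[2,10],[16,0],[34,15],[36,5],[37,0],[44,5],[47,0]]
[[2,10],[16,0],[34,15],[36,19],[44,5],[47,0]]
[[2,10],[5,18],[10,10],[16,0],[34,15],[36,19],[44,5],[47,0]]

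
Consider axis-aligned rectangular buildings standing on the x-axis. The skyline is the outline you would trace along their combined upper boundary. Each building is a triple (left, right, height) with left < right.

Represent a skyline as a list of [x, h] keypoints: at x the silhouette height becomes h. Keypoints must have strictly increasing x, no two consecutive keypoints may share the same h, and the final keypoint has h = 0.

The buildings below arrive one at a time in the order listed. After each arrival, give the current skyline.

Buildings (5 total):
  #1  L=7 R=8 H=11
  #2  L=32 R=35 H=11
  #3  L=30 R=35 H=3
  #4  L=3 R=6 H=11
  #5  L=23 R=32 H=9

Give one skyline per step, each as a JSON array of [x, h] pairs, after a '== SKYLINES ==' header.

== SKYLINES ==
[[7,11],[8,0]]
[[7,11],[8,0],[32,11],[35,0]]
[[7,11],[8,0],[30,3],[32,11],[35,0]]
[[3,11],[6,0],[7,11],[8,0],[30,3],[32,11],[35,0]]
[[3,11],[6,0],[7,11],[8,0],[23,9],[32,11],[35,0]]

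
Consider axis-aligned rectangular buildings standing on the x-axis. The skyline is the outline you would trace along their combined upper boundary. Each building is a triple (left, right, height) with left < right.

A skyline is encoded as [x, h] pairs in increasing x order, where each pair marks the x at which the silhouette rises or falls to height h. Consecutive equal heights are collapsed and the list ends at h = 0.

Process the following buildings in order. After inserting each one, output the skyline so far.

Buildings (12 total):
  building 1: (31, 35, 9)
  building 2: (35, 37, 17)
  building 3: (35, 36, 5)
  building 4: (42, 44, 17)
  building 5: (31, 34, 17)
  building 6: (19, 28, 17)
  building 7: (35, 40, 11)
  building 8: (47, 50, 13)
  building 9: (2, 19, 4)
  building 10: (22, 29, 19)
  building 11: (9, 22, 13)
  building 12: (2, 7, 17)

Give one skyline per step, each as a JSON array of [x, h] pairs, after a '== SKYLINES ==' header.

== SKYLINES ==
[[31,9],[35,0]]
[[31,9],[35,17],[37,0]]
[[31,9],[35,17],[37,0]]
[[31,9],[35,17],[37,0],[42,17],[44,0]]
[[31,17],[34,9],[35,17],[37,0],[42,17],[44,0]]
[[19,17],[28,0],[31,17],[34,9],[35,17],[37,0],[42,17],[44,0]]
[[19,17],[28,0],[31,17],[34,9],[35,17],[37,11],[40,0],[42,17],[44,0]]
[[19,17],[28,0],[31,17],[34,9],[35,17],[37,11],[40,0],[42,17],[44,0],[47,13],[50,0]]
[[2,4],[19,17],[28,0],[31,17],[34,9],[35,17],[37,11],[40,0],[42,17],[44,0],[47,13],[50,0]]
[[2,4],[19,17],[22,19],[29,0],[31,17],[34,9],[35,17],[37,11],[40,0],[42,17],[44,0],[47,13],[50,0]]
[[2,4],[9,13],[19,17],[22,19],[29,0],[31,17],[34,9],[35,17],[37,11],[40,0],[42,17],[44,0],[47,13],[50,0]]
[[2,17],[7,4],[9,13],[19,17],[22,19],[29,0],[31,17],[34,9],[35,17],[37,11],[40,0],[42,17],[44,0],[47,13],[50,0]]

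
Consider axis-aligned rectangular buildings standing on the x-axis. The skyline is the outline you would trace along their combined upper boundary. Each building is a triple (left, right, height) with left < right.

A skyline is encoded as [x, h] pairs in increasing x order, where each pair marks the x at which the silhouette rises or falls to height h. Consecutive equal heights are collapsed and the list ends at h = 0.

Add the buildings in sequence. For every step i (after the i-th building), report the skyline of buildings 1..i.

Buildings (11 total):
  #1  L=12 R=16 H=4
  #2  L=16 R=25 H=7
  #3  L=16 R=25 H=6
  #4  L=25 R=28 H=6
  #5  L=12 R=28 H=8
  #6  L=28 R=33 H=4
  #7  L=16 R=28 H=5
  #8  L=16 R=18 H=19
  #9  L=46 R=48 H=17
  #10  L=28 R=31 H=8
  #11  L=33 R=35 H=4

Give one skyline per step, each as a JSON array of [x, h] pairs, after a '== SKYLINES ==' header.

== SKYLINES ==
[[12,4],[16,0]]
[[12,4],[16,7],[25,0]]
[[12,4],[16,7],[25,0]]
[[12,4],[16,7],[25,6],[28,0]]
[[12,8],[28,0]]
[[12,8],[28,4],[33,0]]
[[12,8],[28,4],[33,0]]
[[12,8],[16,19],[18,8],[28,4],[33,0]]
[[12,8],[16,19],[18,8],[28,4],[33,0],[46,17],[48,0]]
[[12,8],[16,19],[18,8],[31,4],[33,0],[46,17],[48,0]]
[[12,8],[16,19],[18,8],[31,4],[35,0],[46,17],[48,0]]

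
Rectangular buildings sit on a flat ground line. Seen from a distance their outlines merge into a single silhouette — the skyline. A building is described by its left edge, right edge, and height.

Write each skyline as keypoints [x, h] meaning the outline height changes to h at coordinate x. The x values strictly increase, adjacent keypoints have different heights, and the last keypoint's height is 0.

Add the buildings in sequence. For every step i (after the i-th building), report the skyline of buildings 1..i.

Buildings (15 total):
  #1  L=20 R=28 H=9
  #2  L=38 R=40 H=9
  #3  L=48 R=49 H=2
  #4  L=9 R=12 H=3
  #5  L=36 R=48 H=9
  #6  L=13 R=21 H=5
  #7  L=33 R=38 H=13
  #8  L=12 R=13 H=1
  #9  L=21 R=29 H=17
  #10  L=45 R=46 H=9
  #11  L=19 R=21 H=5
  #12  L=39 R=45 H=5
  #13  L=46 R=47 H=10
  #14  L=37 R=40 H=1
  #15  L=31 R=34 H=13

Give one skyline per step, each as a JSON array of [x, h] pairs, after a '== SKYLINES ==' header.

== SKYLINES ==
[[20,9],[28,0]]
[[20,9],[28,0],[38,9],[40,0]]
[[20,9],[28,0],[38,9],[40,0],[48,2],[49,0]]
[[9,3],[12,0],[20,9],[28,0],[38,9],[40,0],[48,2],[49,0]]
[[9,3],[12,0],[20,9],[28,0],[36,9],[48,2],[49,0]]
[[9,3],[12,0],[13,5],[20,9],[28,0],[36,9],[48,2],[49,0]]
[[9,3],[12,0],[13,5],[20,9],[28,0],[33,13],[38,9],[48,2],[49,0]]
[[9,3],[12,1],[13,5],[20,9],[28,0],[33,13],[38,9],[48,2],[49,0]]
[[9,3],[12,1],[13,5],[20,9],[21,17],[29,0],[33,13],[38,9],[48,2],[49,0]]
[[9,3],[12,1],[13,5],[20,9],[21,17],[29,0],[33,13],[38,9],[48,2],[49,0]]
[[9,3],[12,1],[13,5],[20,9],[21,17],[29,0],[33,13],[38,9],[48,2],[49,0]]
[[9,3],[12,1],[13,5],[20,9],[21,17],[29,0],[33,13],[38,9],[48,2],[49,0]]
[[9,3],[12,1],[13,5],[20,9],[21,17],[29,0],[33,13],[38,9],[46,10],[47,9],[48,2],[49,0]]
[[9,3],[12,1],[13,5],[20,9],[21,17],[29,0],[33,13],[38,9],[46,10],[47,9],[48,2],[49,0]]
[[9,3],[12,1],[13,5],[20,9],[21,17],[29,0],[31,13],[38,9],[46,10],[47,9],[48,2],[49,0]]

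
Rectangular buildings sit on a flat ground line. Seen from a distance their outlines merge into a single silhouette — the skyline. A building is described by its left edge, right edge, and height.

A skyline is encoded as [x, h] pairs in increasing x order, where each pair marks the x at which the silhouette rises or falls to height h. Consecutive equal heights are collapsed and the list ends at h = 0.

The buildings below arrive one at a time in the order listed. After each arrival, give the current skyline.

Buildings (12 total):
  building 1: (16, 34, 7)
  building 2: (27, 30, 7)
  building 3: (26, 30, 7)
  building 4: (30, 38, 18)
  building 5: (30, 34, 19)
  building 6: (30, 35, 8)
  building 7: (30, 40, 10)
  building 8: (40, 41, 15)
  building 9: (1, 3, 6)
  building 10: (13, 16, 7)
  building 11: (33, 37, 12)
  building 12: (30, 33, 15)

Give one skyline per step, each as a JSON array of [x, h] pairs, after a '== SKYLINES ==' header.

== SKYLINES ==
[[16,7],[34,0]]
[[16,7],[34,0]]
[[16,7],[34,0]]
[[16,7],[30,18],[38,0]]
[[16,7],[30,19],[34,18],[38,0]]
[[16,7],[30,19],[34,18],[38,0]]
[[16,7],[30,19],[34,18],[38,10],[40,0]]
[[16,7],[30,19],[34,18],[38,10],[40,15],[41,0]]
[[1,6],[3,0],[16,7],[30,19],[34,18],[38,10],[40,15],[41,0]]
[[1,6],[3,0],[13,7],[30,19],[34,18],[38,10],[40,15],[41,0]]
[[1,6],[3,0],[13,7],[30,19],[34,18],[38,10],[40,15],[41,0]]
[[1,6],[3,0],[13,7],[30,19],[34,18],[38,10],[40,15],[41,0]]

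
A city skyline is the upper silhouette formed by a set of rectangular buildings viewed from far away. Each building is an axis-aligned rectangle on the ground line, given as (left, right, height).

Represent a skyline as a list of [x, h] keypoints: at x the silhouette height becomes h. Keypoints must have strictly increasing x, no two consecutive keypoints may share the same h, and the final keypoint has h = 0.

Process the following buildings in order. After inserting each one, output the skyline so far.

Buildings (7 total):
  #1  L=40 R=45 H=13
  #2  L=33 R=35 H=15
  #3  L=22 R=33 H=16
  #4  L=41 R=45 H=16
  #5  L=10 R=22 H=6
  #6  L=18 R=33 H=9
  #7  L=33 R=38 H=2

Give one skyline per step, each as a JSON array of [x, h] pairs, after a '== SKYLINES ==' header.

== SKYLINES ==
[[40,13],[45,0]]
[[33,15],[35,0],[40,13],[45,0]]
[[22,16],[33,15],[35,0],[40,13],[45,0]]
[[22,16],[33,15],[35,0],[40,13],[41,16],[45,0]]
[[10,6],[22,16],[33,15],[35,0],[40,13],[41,16],[45,0]]
[[10,6],[18,9],[22,16],[33,15],[35,0],[40,13],[41,16],[45,0]]
[[10,6],[18,9],[22,16],[33,15],[35,2],[38,0],[40,13],[41,16],[45,0]]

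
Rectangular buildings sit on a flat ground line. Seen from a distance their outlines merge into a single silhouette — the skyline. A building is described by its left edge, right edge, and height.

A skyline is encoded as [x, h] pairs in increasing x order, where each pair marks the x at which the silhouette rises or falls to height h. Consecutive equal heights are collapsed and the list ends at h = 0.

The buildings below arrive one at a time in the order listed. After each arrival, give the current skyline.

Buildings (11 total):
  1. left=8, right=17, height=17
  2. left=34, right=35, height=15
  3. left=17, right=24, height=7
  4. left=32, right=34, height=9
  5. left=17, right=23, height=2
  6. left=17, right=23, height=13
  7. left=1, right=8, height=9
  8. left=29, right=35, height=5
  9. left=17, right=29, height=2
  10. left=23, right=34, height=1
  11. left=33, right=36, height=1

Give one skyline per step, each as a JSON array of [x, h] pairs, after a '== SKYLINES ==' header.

== SKYLINES ==
[[8,17],[17,0]]
[[8,17],[17,0],[34,15],[35,0]]
[[8,17],[17,7],[24,0],[34,15],[35,0]]
[[8,17],[17,7],[24,0],[32,9],[34,15],[35,0]]
[[8,17],[17,7],[24,0],[32,9],[34,15],[35,0]]
[[8,17],[17,13],[23,7],[24,0],[32,9],[34,15],[35,0]]
[[1,9],[8,17],[17,13],[23,7],[24,0],[32,9],[34,15],[35,0]]
[[1,9],[8,17],[17,13],[23,7],[24,0],[29,5],[32,9],[34,15],[35,0]]
[[1,9],[8,17],[17,13],[23,7],[24,2],[29,5],[32,9],[34,15],[35,0]]
[[1,9],[8,17],[17,13],[23,7],[24,2],[29,5],[32,9],[34,15],[35,0]]
[[1,9],[8,17],[17,13],[23,7],[24,2],[29,5],[32,9],[34,15],[35,1],[36,0]]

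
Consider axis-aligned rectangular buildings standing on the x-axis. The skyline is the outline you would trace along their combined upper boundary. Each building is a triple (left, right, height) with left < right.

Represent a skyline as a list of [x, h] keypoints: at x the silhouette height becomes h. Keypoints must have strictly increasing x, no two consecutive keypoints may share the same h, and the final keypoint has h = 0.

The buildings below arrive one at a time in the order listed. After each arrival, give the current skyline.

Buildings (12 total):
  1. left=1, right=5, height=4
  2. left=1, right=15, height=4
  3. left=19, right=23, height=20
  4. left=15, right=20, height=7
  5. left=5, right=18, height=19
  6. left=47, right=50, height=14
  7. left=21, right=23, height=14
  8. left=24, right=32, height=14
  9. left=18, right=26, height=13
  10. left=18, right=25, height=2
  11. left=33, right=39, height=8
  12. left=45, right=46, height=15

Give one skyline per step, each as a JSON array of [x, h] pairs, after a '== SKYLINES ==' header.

== SKYLINES ==
[[1,4],[5,0]]
[[1,4],[15,0]]
[[1,4],[15,0],[19,20],[23,0]]
[[1,4],[15,7],[19,20],[23,0]]
[[1,4],[5,19],[18,7],[19,20],[23,0]]
[[1,4],[5,19],[18,7],[19,20],[23,0],[47,14],[50,0]]
[[1,4],[5,19],[18,7],[19,20],[23,0],[47,14],[50,0]]
[[1,4],[5,19],[18,7],[19,20],[23,0],[24,14],[32,0],[47,14],[50,0]]
[[1,4],[5,19],[18,13],[19,20],[23,13],[24,14],[32,0],[47,14],[50,0]]
[[1,4],[5,19],[18,13],[19,20],[23,13],[24,14],[32,0],[47,14],[50,0]]
[[1,4],[5,19],[18,13],[19,20],[23,13],[24,14],[32,0],[33,8],[39,0],[47,14],[50,0]]
[[1,4],[5,19],[18,13],[19,20],[23,13],[24,14],[32,0],[33,8],[39,0],[45,15],[46,0],[47,14],[50,0]]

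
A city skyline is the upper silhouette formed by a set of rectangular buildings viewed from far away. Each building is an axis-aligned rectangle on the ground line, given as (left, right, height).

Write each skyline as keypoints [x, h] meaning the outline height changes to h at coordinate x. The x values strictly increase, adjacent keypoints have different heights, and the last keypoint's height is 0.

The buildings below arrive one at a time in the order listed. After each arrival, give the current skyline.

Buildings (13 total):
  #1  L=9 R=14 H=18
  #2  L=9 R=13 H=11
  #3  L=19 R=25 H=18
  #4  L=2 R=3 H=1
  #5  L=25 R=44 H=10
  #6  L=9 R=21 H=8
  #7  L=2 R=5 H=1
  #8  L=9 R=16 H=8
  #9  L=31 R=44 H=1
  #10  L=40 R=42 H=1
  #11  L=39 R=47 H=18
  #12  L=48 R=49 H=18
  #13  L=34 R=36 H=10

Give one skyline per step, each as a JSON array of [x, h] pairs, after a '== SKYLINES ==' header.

== SKYLINES ==
[[9,18],[14,0]]
[[9,18],[14,0]]
[[9,18],[14,0],[19,18],[25,0]]
[[2,1],[3,0],[9,18],[14,0],[19,18],[25,0]]
[[2,1],[3,0],[9,18],[14,0],[19,18],[25,10],[44,0]]
[[2,1],[3,0],[9,18],[14,8],[19,18],[25,10],[44,0]]
[[2,1],[5,0],[9,18],[14,8],[19,18],[25,10],[44,0]]
[[2,1],[5,0],[9,18],[14,8],[19,18],[25,10],[44,0]]
[[2,1],[5,0],[9,18],[14,8],[19,18],[25,10],[44,0]]
[[2,1],[5,0],[9,18],[14,8],[19,18],[25,10],[44,0]]
[[2,1],[5,0],[9,18],[14,8],[19,18],[25,10],[39,18],[47,0]]
[[2,1],[5,0],[9,18],[14,8],[19,18],[25,10],[39,18],[47,0],[48,18],[49,0]]
[[2,1],[5,0],[9,18],[14,8],[19,18],[25,10],[39,18],[47,0],[48,18],[49,0]]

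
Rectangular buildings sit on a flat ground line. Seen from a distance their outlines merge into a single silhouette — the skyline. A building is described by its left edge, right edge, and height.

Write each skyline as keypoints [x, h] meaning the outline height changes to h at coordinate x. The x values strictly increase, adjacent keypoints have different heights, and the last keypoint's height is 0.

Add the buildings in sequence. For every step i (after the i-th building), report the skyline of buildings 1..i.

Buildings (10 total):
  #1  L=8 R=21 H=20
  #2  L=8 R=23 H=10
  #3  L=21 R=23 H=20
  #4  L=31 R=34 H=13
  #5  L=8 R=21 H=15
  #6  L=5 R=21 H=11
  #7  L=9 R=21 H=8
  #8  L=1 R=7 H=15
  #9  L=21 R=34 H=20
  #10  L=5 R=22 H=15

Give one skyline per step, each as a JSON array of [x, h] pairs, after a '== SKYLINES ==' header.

== SKYLINES ==
[[8,20],[21,0]]
[[8,20],[21,10],[23,0]]
[[8,20],[23,0]]
[[8,20],[23,0],[31,13],[34,0]]
[[8,20],[23,0],[31,13],[34,0]]
[[5,11],[8,20],[23,0],[31,13],[34,0]]
[[5,11],[8,20],[23,0],[31,13],[34,0]]
[[1,15],[7,11],[8,20],[23,0],[31,13],[34,0]]
[[1,15],[7,11],[8,20],[34,0]]
[[1,15],[8,20],[34,0]]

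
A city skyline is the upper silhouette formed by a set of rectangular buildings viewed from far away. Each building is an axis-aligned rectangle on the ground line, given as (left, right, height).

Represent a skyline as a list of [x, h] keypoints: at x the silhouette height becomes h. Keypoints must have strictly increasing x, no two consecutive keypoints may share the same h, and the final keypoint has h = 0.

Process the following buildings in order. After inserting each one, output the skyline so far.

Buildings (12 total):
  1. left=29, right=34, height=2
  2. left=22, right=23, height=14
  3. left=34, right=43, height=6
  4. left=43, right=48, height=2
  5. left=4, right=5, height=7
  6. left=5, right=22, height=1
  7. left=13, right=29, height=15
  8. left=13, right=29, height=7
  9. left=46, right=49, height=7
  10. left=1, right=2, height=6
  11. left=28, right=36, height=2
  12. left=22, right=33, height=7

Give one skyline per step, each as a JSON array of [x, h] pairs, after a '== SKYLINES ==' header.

== SKYLINES ==
[[29,2],[34,0]]
[[22,14],[23,0],[29,2],[34,0]]
[[22,14],[23,0],[29,2],[34,6],[43,0]]
[[22,14],[23,0],[29,2],[34,6],[43,2],[48,0]]
[[4,7],[5,0],[22,14],[23,0],[29,2],[34,6],[43,2],[48,0]]
[[4,7],[5,1],[22,14],[23,0],[29,2],[34,6],[43,2],[48,0]]
[[4,7],[5,1],[13,15],[29,2],[34,6],[43,2],[48,0]]
[[4,7],[5,1],[13,15],[29,2],[34,6],[43,2],[48,0]]
[[4,7],[5,1],[13,15],[29,2],[34,6],[43,2],[46,7],[49,0]]
[[1,6],[2,0],[4,7],[5,1],[13,15],[29,2],[34,6],[43,2],[46,7],[49,0]]
[[1,6],[2,0],[4,7],[5,1],[13,15],[29,2],[34,6],[43,2],[46,7],[49,0]]
[[1,6],[2,0],[4,7],[5,1],[13,15],[29,7],[33,2],[34,6],[43,2],[46,7],[49,0]]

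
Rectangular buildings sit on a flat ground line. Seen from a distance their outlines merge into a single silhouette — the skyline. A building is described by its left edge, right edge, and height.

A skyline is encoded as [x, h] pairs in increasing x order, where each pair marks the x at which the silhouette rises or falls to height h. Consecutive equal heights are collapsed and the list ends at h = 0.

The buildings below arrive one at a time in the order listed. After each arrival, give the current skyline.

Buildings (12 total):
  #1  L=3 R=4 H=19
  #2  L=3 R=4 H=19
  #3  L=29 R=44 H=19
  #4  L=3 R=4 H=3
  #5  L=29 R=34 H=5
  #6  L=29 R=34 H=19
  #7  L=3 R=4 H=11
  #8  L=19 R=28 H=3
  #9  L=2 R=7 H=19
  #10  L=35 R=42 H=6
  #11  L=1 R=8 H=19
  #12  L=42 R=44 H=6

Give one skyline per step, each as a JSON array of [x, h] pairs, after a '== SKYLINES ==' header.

== SKYLINES ==
[[3,19],[4,0]]
[[3,19],[4,0]]
[[3,19],[4,0],[29,19],[44,0]]
[[3,19],[4,0],[29,19],[44,0]]
[[3,19],[4,0],[29,19],[44,0]]
[[3,19],[4,0],[29,19],[44,0]]
[[3,19],[4,0],[29,19],[44,0]]
[[3,19],[4,0],[19,3],[28,0],[29,19],[44,0]]
[[2,19],[7,0],[19,3],[28,0],[29,19],[44,0]]
[[2,19],[7,0],[19,3],[28,0],[29,19],[44,0]]
[[1,19],[8,0],[19,3],[28,0],[29,19],[44,0]]
[[1,19],[8,0],[19,3],[28,0],[29,19],[44,0]]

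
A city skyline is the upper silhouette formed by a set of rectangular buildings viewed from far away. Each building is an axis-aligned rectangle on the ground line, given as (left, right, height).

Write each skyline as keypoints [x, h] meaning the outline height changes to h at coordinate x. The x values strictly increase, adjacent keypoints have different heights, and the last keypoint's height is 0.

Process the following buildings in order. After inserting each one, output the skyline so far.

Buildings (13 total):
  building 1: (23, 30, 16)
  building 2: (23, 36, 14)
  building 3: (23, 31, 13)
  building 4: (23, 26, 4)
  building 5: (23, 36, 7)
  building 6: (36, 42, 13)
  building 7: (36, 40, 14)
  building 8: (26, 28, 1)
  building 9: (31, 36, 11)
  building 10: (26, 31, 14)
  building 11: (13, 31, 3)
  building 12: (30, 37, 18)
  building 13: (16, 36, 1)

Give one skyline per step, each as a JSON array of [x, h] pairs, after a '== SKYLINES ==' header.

== SKYLINES ==
[[23,16],[30,0]]
[[23,16],[30,14],[36,0]]
[[23,16],[30,14],[36,0]]
[[23,16],[30,14],[36,0]]
[[23,16],[30,14],[36,0]]
[[23,16],[30,14],[36,13],[42,0]]
[[23,16],[30,14],[40,13],[42,0]]
[[23,16],[30,14],[40,13],[42,0]]
[[23,16],[30,14],[40,13],[42,0]]
[[23,16],[30,14],[40,13],[42,0]]
[[13,3],[23,16],[30,14],[40,13],[42,0]]
[[13,3],[23,16],[30,18],[37,14],[40,13],[42,0]]
[[13,3],[23,16],[30,18],[37,14],[40,13],[42,0]]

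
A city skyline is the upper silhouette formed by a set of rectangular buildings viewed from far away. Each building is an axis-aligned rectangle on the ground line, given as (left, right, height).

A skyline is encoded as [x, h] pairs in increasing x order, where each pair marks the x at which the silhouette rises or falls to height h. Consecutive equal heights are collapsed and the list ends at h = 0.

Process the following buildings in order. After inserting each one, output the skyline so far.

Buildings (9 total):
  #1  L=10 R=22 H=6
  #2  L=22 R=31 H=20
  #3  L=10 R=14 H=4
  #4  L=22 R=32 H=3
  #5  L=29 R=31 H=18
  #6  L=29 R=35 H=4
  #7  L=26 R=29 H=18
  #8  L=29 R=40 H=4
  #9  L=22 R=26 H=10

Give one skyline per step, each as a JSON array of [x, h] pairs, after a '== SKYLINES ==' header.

== SKYLINES ==
[[10,6],[22,0]]
[[10,6],[22,20],[31,0]]
[[10,6],[22,20],[31,0]]
[[10,6],[22,20],[31,3],[32,0]]
[[10,6],[22,20],[31,3],[32,0]]
[[10,6],[22,20],[31,4],[35,0]]
[[10,6],[22,20],[31,4],[35,0]]
[[10,6],[22,20],[31,4],[40,0]]
[[10,6],[22,20],[31,4],[40,0]]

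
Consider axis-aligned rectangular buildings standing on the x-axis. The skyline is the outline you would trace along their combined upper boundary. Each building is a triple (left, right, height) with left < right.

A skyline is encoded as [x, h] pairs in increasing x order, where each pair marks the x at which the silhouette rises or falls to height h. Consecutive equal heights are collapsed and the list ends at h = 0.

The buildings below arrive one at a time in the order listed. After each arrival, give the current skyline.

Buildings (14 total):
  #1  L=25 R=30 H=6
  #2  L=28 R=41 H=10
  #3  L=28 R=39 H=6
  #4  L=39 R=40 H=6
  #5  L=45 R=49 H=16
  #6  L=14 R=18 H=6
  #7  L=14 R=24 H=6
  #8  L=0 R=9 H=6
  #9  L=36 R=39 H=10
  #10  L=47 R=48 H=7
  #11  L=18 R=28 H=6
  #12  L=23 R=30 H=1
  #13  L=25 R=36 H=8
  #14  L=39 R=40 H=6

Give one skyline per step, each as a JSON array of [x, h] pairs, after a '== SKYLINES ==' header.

== SKYLINES ==
[[25,6],[30,0]]
[[25,6],[28,10],[41,0]]
[[25,6],[28,10],[41,0]]
[[25,6],[28,10],[41,0]]
[[25,6],[28,10],[41,0],[45,16],[49,0]]
[[14,6],[18,0],[25,6],[28,10],[41,0],[45,16],[49,0]]
[[14,6],[24,0],[25,6],[28,10],[41,0],[45,16],[49,0]]
[[0,6],[9,0],[14,6],[24,0],[25,6],[28,10],[41,0],[45,16],[49,0]]
[[0,6],[9,0],[14,6],[24,0],[25,6],[28,10],[41,0],[45,16],[49,0]]
[[0,6],[9,0],[14,6],[24,0],[25,6],[28,10],[41,0],[45,16],[49,0]]
[[0,6],[9,0],[14,6],[28,10],[41,0],[45,16],[49,0]]
[[0,6],[9,0],[14,6],[28,10],[41,0],[45,16],[49,0]]
[[0,6],[9,0],[14,6],[25,8],[28,10],[41,0],[45,16],[49,0]]
[[0,6],[9,0],[14,6],[25,8],[28,10],[41,0],[45,16],[49,0]]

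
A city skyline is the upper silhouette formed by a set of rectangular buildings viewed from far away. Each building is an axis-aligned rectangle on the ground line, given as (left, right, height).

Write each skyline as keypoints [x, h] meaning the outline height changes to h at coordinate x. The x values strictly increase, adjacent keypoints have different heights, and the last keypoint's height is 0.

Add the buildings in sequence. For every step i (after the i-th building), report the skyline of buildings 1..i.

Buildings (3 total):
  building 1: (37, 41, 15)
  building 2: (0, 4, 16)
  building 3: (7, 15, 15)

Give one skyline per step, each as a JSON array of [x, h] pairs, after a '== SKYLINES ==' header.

== SKYLINES ==
[[37,15],[41,0]]
[[0,16],[4,0],[37,15],[41,0]]
[[0,16],[4,0],[7,15],[15,0],[37,15],[41,0]]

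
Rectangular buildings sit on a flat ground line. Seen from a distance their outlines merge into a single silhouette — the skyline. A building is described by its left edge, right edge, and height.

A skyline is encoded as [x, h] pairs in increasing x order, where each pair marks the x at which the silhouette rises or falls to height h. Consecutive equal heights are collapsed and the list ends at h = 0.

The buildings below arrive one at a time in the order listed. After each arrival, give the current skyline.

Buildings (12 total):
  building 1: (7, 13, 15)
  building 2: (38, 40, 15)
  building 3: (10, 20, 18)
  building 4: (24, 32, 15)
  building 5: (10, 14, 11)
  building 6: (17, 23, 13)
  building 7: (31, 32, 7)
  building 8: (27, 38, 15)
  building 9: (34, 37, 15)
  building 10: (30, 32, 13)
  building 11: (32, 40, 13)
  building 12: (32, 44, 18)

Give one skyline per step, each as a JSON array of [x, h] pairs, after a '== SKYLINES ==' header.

== SKYLINES ==
[[7,15],[13,0]]
[[7,15],[13,0],[38,15],[40,0]]
[[7,15],[10,18],[20,0],[38,15],[40,0]]
[[7,15],[10,18],[20,0],[24,15],[32,0],[38,15],[40,0]]
[[7,15],[10,18],[20,0],[24,15],[32,0],[38,15],[40,0]]
[[7,15],[10,18],[20,13],[23,0],[24,15],[32,0],[38,15],[40,0]]
[[7,15],[10,18],[20,13],[23,0],[24,15],[32,0],[38,15],[40,0]]
[[7,15],[10,18],[20,13],[23,0],[24,15],[40,0]]
[[7,15],[10,18],[20,13],[23,0],[24,15],[40,0]]
[[7,15],[10,18],[20,13],[23,0],[24,15],[40,0]]
[[7,15],[10,18],[20,13],[23,0],[24,15],[40,0]]
[[7,15],[10,18],[20,13],[23,0],[24,15],[32,18],[44,0]]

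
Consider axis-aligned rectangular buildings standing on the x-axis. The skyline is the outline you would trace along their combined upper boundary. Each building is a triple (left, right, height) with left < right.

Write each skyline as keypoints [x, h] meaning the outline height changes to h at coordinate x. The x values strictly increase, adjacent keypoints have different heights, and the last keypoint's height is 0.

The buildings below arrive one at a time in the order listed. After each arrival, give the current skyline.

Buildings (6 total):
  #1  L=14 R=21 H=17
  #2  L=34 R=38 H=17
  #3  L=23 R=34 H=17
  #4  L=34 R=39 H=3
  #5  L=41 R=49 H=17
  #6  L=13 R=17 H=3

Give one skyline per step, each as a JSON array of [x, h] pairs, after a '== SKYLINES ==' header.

== SKYLINES ==
[[14,17],[21,0]]
[[14,17],[21,0],[34,17],[38,0]]
[[14,17],[21,0],[23,17],[38,0]]
[[14,17],[21,0],[23,17],[38,3],[39,0]]
[[14,17],[21,0],[23,17],[38,3],[39,0],[41,17],[49,0]]
[[13,3],[14,17],[21,0],[23,17],[38,3],[39,0],[41,17],[49,0]]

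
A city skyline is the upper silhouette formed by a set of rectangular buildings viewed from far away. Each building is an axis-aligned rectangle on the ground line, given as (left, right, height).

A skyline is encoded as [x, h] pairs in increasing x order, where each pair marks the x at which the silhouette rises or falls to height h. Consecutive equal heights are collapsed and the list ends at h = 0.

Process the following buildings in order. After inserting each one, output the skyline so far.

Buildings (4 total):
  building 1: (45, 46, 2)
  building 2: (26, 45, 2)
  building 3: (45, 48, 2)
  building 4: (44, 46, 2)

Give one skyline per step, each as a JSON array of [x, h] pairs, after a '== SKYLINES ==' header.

== SKYLINES ==
[[45,2],[46,0]]
[[26,2],[46,0]]
[[26,2],[48,0]]
[[26,2],[48,0]]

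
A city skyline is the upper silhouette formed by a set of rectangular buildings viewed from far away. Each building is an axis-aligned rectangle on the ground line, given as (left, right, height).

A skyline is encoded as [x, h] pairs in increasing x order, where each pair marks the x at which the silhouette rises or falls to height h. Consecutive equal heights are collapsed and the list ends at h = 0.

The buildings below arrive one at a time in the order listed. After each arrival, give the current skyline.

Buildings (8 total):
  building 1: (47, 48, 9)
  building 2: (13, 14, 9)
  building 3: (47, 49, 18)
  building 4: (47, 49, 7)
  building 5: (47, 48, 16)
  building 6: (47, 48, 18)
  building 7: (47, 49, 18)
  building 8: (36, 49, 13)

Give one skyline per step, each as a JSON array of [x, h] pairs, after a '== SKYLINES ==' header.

== SKYLINES ==
[[47,9],[48,0]]
[[13,9],[14,0],[47,9],[48,0]]
[[13,9],[14,0],[47,18],[49,0]]
[[13,9],[14,0],[47,18],[49,0]]
[[13,9],[14,0],[47,18],[49,0]]
[[13,9],[14,0],[47,18],[49,0]]
[[13,9],[14,0],[47,18],[49,0]]
[[13,9],[14,0],[36,13],[47,18],[49,0]]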